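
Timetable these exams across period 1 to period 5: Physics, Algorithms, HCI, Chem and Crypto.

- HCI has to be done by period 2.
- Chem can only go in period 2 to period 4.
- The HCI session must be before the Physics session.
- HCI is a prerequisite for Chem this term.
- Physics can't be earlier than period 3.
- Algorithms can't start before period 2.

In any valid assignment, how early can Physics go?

period 3

Physics is available from period 3.
Physics at period 3 is achievable: HCI in period 1; Algorithms in period 2; Crypto in period 1; Physics in period 3; Chem in period 2.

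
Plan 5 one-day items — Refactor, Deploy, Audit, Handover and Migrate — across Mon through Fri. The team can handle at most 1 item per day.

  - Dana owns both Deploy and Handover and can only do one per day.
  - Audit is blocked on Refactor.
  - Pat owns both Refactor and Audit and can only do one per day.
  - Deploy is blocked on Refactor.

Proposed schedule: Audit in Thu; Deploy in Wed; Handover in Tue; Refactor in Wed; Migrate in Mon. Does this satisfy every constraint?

Invalid. The team can handle at most 1 item per day.

Deploy is blocked on Refactor — violated.
Pat owns both Refactor and Audit and can only do one per day — holds.
Audit is blocked on Refactor — holds.
Dana owns both Deploy and Handover and can only do one per day — holds.
The team can handle at most 1 item per day — violated.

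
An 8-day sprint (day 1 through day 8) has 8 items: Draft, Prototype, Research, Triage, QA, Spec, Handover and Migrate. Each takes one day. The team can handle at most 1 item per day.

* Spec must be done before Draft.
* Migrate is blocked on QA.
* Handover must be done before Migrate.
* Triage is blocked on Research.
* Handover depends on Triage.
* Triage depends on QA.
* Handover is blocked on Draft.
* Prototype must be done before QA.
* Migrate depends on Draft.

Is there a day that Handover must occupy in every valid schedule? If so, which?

day 7

Precedence pushes Handover to at least day 4; downstream work caps Handover at day 7.
So Handover is pinned to day 7.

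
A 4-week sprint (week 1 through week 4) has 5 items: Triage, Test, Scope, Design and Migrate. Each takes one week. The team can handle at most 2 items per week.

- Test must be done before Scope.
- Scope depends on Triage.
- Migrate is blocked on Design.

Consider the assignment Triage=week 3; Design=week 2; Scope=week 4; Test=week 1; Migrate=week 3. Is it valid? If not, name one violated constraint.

Yes, all constraints hold

Test must be done before Scope — holds.
Migrate is blocked on Design — holds.
The team can handle at most 2 items per week — holds.
Scope depends on Triage — holds.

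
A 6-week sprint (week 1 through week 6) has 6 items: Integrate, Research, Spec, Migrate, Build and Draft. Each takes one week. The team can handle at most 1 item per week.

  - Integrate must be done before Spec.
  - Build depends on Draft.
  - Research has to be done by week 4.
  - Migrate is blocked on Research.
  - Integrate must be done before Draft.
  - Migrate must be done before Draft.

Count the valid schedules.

Splitting on Integrate: it can be week 1 (5), week 2 (4), week 3 (3). Listing each branch's schedules as (Research, Spec, Migrate, Build, Draft) by week number:
Integrate=week 1: (2,3,4,6,5) (2,4,3,6,5) (2,5,3,6,4) (2,6,3,5,4) (3,2,4,6,5) — 5.
Integrate=week 2: (1,3,4,6,5) (1,4,3,6,5) (1,5,3,6,4) (1,6,3,5,4) — 4.
Integrate=week 3: (1,4,2,6,5) (1,5,2,6,4) (1,6,2,5,4) — 3.
Summing: 5 + 4 + 3 = 12.

12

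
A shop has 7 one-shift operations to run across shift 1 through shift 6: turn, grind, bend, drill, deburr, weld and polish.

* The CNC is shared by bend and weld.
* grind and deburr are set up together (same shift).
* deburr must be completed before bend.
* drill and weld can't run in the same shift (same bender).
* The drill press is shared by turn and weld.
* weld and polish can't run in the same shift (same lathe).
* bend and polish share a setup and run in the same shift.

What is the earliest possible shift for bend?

shift 2

Precedence pushes bend to at least shift 2.
bend at shift 2 is achievable: grind -> shift 1, bend -> shift 2, deburr -> shift 1, polish -> shift 2, drill -> shift 1, turn -> shift 1, weld -> shift 3.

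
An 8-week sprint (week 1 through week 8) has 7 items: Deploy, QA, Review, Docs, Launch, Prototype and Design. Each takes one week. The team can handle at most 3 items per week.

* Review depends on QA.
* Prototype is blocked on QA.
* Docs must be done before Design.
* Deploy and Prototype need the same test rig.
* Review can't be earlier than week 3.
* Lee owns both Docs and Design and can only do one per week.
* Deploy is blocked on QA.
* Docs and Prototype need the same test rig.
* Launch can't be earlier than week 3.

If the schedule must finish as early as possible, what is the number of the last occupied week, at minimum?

The precedence chain requires at least 2 distinct weeks.
With at most 3 per week and 7 tasks, at least 3 weeks are needed.
Review can't be placed before week 3, so the schedule must run through at least week 3.
3 works (last occupied week: week 3): for example Design -> week 2; Prototype -> week 3; Launch -> week 3; Docs -> week 1; QA -> week 1; Review -> week 3; Deploy -> week 2.

3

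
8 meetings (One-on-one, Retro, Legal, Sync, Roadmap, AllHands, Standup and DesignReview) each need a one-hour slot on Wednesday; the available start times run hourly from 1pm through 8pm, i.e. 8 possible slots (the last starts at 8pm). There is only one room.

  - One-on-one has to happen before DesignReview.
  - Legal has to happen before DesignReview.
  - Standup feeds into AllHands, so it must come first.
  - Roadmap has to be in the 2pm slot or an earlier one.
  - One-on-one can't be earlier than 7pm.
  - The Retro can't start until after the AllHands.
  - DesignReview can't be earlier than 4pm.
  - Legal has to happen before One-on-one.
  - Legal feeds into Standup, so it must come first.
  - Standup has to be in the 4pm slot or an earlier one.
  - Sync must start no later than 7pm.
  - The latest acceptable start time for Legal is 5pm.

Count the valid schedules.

Splitting on Retro: it can be 5pm (2), 6pm (8). Listing each branch's schedules as (One-on-one, Legal, Sync, Roadmap, AllHands, Standup, DesignReview):
Retro=5pm: (7pm,1pm,6pm,2pm,4pm,3pm,8pm) (7pm,2pm,6pm,1pm,4pm,3pm,8pm) — 2.
Retro=6pm: (7pm,1pm,3pm,2pm,5pm,4pm,8pm) (7pm,1pm,4pm,2pm,5pm,3pm,8pm) (7pm,1pm,5pm,2pm,4pm,3pm,8pm) (7pm,2pm,3pm,1pm,5pm,4pm,8pm) (7pm,2pm,4pm,1pm,5pm,3pm,8pm) (7pm,2pm,5pm,1pm,4pm,3pm,8pm) (7pm,3pm,1pm,2pm,5pm,4pm,8pm) (7pm,3pm,2pm,1pm,5pm,4pm,8pm) — 8.
Summing: 2 + 8 = 10.

10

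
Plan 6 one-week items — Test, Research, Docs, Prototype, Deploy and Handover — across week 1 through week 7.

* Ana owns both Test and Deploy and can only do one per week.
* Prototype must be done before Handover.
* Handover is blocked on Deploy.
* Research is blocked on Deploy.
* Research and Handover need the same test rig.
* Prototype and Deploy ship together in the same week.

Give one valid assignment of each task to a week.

Research in week 3; Docs in week 1; Test in week 2; Prototype in week 1; Handover in week 2; Deploy in week 1

Checking: Prototype(week 1) before Handover(week 2); Deploy(week 1) before Research(week 3); Deploy(week 1) before Handover(week 2); Test(week 2) != Deploy(week 1); Research(week 3) != Handover(week 2); Prototype = Deploy = week 1.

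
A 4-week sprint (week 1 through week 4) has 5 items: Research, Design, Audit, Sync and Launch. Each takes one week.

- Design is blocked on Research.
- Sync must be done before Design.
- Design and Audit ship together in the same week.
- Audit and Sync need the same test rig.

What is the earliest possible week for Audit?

week 2

Audit must be in the same week as Design, which can't be before week 2, so Audit is at least week 2.
Audit at week 2 is achievable: Launch=week 1; Sync=week 1; Research=week 1; Audit=week 2; Design=week 2.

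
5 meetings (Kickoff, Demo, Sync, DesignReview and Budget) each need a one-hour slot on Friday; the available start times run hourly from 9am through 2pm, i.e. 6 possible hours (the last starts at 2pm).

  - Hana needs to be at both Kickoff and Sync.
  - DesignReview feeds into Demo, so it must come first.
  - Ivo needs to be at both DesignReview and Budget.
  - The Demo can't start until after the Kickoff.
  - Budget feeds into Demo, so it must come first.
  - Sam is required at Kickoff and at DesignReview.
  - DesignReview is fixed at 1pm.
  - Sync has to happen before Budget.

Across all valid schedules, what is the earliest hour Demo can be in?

Precedence pushes Demo to at least 2pm.
Demo at 2pm is achievable: Sync -> 9am, Kickoff -> 10am, Budget -> 10am, Demo -> 2pm, DesignReview -> 1pm.

2pm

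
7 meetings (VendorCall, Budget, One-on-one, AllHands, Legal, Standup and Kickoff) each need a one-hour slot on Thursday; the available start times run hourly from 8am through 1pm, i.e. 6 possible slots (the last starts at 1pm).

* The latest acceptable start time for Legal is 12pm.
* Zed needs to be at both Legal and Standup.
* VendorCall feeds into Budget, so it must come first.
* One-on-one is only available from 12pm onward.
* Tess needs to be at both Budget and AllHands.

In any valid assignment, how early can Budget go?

Precedence pushes Budget to at least 9am.
Budget at 9am is achievable: Legal in 8am, AllHands in 8am, Budget in 9am, Kickoff in 8am, VendorCall in 8am, One-on-one in 12pm, Standup in 9am.

9am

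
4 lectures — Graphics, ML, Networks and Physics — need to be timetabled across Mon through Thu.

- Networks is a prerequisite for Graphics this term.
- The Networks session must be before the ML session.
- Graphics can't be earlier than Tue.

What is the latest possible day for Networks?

Downstream work caps Networks at Wed.
Networks at Wed is achievable: Networks=Wed, Physics=Mon, ML=Thu, Graphics=Thu.

Wed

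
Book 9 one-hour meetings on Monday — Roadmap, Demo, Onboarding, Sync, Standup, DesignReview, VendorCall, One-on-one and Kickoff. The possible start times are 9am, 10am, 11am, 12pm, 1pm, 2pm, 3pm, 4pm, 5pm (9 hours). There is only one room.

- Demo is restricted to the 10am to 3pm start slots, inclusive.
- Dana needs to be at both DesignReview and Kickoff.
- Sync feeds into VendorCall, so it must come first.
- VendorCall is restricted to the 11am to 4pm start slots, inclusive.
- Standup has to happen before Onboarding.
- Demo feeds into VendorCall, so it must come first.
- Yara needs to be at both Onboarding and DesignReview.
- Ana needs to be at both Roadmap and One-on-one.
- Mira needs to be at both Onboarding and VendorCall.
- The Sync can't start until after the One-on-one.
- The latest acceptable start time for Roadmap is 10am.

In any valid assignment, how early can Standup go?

9am

Downstream work caps Standup at 4pm.
Standup at 9am is achievable: Sync -> 1pm; VendorCall -> 2pm; Standup -> 9am; Kickoff -> 5pm; Onboarding -> 3pm; DesignReview -> 4pm; One-on-one -> 12pm; Roadmap -> 10am; Demo -> 11am.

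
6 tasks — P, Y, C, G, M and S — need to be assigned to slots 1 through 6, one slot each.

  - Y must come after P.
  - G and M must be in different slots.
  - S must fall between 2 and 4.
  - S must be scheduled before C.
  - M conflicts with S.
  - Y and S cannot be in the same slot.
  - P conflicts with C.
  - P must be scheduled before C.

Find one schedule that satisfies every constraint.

S -> 2, P -> 1, M -> 3, C -> 3, G -> 1, Y -> 3

Checking: S(2) before C(3); P(1) before Y(3); P(1) before C(3); P(1) != C(3); G(1) != M(3); Y(3) != S(2); M(3) != S(2); S=2 in [2,4].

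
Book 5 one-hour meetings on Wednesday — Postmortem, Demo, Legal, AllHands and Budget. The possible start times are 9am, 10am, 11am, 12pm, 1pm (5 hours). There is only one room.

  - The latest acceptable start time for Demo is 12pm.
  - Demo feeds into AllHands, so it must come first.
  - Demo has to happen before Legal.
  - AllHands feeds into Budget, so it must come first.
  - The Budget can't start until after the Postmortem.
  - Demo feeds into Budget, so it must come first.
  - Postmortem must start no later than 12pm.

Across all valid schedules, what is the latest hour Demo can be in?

10am

Demo's own window allows nothing later than 12pm; downstream work caps Demo at 11am.
Demo at 10am is achievable: Demo in 10am; Budget in 12pm; Postmortem in 9am; Legal in 1pm; AllHands in 11am.
Nothing later works — the capacity limit rule out every hour after 10am.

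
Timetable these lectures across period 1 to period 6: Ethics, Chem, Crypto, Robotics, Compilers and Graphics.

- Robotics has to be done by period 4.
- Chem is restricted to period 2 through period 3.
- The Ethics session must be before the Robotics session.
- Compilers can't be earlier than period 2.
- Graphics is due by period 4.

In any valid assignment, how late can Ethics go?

Downstream work caps Ethics at period 3.
Ethics at period 3 is achievable: Graphics in period 1; Robotics in period 4; Compilers in period 2; Crypto in period 1; Chem in period 2; Ethics in period 3.

period 3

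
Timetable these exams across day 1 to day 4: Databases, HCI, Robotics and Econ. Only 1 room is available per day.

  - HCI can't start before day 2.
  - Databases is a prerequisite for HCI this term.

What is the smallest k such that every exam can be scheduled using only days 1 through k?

4

The precedence chain requires at least 2 distinct days.
With at most 1 per day and 4 exams, at least 4 days are needed.
4 works (last occupied day: day 4): for example Robotics=day 3, Econ=day 4, HCI=day 2, Databases=day 1.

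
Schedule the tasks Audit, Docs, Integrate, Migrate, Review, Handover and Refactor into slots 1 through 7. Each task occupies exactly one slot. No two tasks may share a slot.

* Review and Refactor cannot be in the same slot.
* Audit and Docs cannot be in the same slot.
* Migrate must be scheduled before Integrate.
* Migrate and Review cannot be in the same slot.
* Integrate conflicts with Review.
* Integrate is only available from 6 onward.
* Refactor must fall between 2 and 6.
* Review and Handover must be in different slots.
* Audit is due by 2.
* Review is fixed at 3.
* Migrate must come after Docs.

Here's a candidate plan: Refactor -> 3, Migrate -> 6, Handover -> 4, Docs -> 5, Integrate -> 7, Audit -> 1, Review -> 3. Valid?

Review and Handover must be in different slots — holds.
Integrate is only available from 6 onward — holds.
No two tasks may share a slot — violated.
Migrate must be scheduled before Integrate — holds.
Audit and Docs cannot be in the same slot — holds.
Review is fixed at 3 — holds.
Review and Refactor cannot be in the same slot — violated.
Refactor must fall between 2 and 6 — holds.
Audit is due by 2 — holds.
Migrate and Review cannot be in the same slot — holds.
Migrate must come after Docs — holds.
Integrate conflicts with Review — holds.

Invalid. Review and Refactor cannot be in the same slot.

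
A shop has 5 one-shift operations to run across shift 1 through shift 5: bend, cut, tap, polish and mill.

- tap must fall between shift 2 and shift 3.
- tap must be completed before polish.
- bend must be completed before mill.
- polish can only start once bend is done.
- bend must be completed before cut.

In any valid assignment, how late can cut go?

Precedence pushes cut to at least shift 2.
cut at shift 5 is achievable: mill in shift 2; polish in shift 3; bend in shift 1; tap in shift 2; cut in shift 5.

shift 5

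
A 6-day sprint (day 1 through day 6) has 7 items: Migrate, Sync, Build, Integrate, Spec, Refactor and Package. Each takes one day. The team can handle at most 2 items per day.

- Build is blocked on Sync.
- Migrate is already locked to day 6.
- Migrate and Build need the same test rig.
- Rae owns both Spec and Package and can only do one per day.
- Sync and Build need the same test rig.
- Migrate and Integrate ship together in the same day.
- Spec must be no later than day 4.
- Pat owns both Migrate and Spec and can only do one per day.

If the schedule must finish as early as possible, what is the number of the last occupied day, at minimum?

The precedence chain requires at least 2 distinct days.
With at most 2 per day and 7 tasks, at least 4 days are needed.
Migrate can't be placed before day 6, so the schedule must run through at least day 6.
6 works (last occupied day: day 6): for example Integrate=day 6; Build=day 2; Refactor=day 2; Migrate=day 6; Sync=day 1; Package=day 3; Spec=day 1.

day 6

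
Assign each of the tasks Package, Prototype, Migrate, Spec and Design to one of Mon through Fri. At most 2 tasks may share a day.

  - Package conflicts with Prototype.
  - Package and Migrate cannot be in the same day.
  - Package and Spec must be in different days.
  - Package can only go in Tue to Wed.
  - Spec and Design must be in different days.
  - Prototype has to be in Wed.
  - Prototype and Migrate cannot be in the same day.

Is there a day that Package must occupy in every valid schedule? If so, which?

Tue

Package's window is Tue–Wed.
Prototype is fixed at Wed, and Package can't share a day with Prototype.
So Package must be Tue.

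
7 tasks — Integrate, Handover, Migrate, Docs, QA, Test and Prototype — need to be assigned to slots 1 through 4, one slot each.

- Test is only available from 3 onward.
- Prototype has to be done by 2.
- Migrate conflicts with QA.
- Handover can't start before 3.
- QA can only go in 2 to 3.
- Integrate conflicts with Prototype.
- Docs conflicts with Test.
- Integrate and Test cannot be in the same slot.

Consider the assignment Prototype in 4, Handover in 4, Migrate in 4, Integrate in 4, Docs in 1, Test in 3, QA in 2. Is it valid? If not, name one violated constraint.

Invalid. Integrate conflicts with Prototype.

Migrate conflicts with QA — holds.
Prototype has to be done by 2 — violated.
Integrate and Test cannot be in the same slot — holds.
Docs conflicts with Test — holds.
QA can only go in 2 to 3 — holds.
Test is only available from 3 onward — holds.
Integrate conflicts with Prototype — violated.
Handover can't start before 3 — holds.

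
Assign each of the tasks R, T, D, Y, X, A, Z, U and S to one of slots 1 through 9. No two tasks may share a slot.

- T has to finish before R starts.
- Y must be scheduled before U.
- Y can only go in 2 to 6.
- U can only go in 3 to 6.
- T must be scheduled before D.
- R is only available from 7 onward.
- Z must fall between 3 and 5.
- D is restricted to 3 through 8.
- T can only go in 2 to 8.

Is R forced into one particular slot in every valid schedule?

R can be 7 (e.g. U=4, X=1, D=6, S=9, T=5, Z=3, A=8, Y=2, R=7) or 8 (e.g. X=1, Z=3, A=7, R=8, U=4, T=5, S=9, D=6, Y=2).

No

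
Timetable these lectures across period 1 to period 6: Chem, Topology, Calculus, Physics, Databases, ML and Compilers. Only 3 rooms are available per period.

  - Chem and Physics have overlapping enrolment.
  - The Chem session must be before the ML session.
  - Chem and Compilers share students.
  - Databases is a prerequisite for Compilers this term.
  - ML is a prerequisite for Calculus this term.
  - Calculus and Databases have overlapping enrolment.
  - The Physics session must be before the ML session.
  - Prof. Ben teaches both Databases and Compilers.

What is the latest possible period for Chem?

period 4

Downstream work caps Chem at period 4.
Chem at period 4 is achievable: Physics -> period 1; Compilers -> period 2; Databases -> period 1; Topology -> period 1; Calculus -> period 6; ML -> period 5; Chem -> period 4.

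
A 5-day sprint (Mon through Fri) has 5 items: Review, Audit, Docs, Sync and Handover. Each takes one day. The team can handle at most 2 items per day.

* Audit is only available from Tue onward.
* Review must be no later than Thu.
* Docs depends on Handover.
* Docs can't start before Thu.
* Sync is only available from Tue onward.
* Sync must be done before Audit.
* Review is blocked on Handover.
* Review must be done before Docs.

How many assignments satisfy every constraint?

Splitting on Review: it can be Tue (12), Wed (24), Thu (18). Listing each branch's schedules as (Audit, Docs, Sync, Handover):
Review=Tue: (Wed,Thu,Tue,Mon) (Wed,Fri,Tue,Mon) (Thu,Thu,Tue,Mon) (Thu,Thu,Wed,Mon) (Thu,Fri,Tue,Mon) (Thu,Fri,Wed,Mon) (Fri,Thu,Tue,Mon) (Fri,Thu,Wed,Mon) (Fri,Thu,Thu,Mon) (Fri,Fri,Tue,Mon) (Fri,Fri,Wed,Mon) (Fri,Fri,Thu,Mon) — 12.
Review=Wed: (Wed,Thu,Tue,Mon) (Wed,Thu,Tue,Tue) (Wed,Fri,Tue,Mon) (Wed,Fri,Tue,Tue) (Thu,Thu,Tue,Mon) (Thu,Thu,Tue,Tue) (Thu,Thu,Wed,Mon) (Thu,Thu,Wed,Tue) (Thu,Fri,Tue,Mon) (Thu,Fri,Tue,Tue) (Thu,Fri,Wed,Mon) (Thu,Fri,Wed,Tue) (Fri,Thu,Tue,Mon) (Fri,Thu,Tue,Tue) (Fri,Thu,Wed,Mon) (Fri,Thu,Wed,Tue) (Fri,Thu,Thu,Mon) (Fri,Thu,Thu,Tue) (Fri,Fri,Tue,Mon) (Fri,Fri,Tue,Tue) (Fri,Fri,Wed,Mon) (Fri,Fri,Wed,Tue) (Fri,Fri,Thu,Mon) (Fri,Fri,Thu,Tue) — 24.
Review=Thu: (Wed,Fri,Tue,Mon) (Wed,Fri,Tue,Tue) (Wed,Fri,Tue,Wed) (Thu,Fri,Tue,Mon) (Thu,Fri,Tue,Tue) (Thu,Fri,Tue,Wed) (Thu,Fri,Wed,Mon) (Thu,Fri,Wed,Tue) (Thu,Fri,Wed,Wed) (Fri,Fri,Tue,Mon) (Fri,Fri,Tue,Tue) (Fri,Fri,Tue,Wed) (Fri,Fri,Wed,Mon) (Fri,Fri,Wed,Tue) (Fri,Fri,Wed,Wed) (Fri,Fri,Thu,Mon) (Fri,Fri,Thu,Tue) (Fri,Fri,Thu,Wed) — 18.
Summing: 12 + 24 + 18 = 54.

54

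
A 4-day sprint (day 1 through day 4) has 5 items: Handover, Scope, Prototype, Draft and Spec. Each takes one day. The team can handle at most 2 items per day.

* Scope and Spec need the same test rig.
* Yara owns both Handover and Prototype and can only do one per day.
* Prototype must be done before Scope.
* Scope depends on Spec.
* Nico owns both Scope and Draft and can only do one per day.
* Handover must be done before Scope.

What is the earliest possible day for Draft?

day 1

Draft at day 1 is achievable: Prototype -> day 2; Scope -> day 3; Handover -> day 1; Spec -> day 2; Draft -> day 1.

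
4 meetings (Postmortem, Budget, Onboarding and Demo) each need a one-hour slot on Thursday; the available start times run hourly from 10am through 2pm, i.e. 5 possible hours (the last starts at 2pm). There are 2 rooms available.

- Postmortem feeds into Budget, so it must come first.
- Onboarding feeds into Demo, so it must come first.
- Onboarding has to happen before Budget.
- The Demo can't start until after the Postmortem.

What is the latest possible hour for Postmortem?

Downstream work caps Postmortem at 1pm.
Postmortem at 1pm is achievable: Onboarding in 10am, Budget in 2pm, Demo in 2pm, Postmortem in 1pm.

1pm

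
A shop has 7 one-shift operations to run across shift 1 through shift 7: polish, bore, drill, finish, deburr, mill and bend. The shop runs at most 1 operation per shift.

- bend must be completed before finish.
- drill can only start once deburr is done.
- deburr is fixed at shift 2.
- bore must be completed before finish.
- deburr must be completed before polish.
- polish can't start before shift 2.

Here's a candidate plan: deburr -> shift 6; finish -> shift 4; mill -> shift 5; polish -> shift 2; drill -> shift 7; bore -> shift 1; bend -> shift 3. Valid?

No — it violates: deburr must be completed before polish

bore must be completed before finish — holds.
bend must be completed before finish — holds.
drill can only start once deburr is done — holds.
polish can't start before shift 2 — holds.
deburr is fixed at shift 2 — violated.
deburr must be completed before polish — violated.
The shop runs at most 1 operation per shift — holds.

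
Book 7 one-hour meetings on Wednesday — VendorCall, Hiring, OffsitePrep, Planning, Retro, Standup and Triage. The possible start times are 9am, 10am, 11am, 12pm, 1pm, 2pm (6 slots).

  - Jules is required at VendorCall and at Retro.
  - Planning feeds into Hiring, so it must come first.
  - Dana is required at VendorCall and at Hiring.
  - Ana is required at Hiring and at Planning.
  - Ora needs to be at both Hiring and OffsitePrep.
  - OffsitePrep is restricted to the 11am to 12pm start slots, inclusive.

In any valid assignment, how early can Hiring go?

10am

Precedence pushes Hiring to at least 10am.
Hiring at 10am is achievable: OffsitePrep in 11am; Planning in 9am; Standup in 9am; Hiring in 10am; Retro in 10am; Triage in 9am; VendorCall in 9am.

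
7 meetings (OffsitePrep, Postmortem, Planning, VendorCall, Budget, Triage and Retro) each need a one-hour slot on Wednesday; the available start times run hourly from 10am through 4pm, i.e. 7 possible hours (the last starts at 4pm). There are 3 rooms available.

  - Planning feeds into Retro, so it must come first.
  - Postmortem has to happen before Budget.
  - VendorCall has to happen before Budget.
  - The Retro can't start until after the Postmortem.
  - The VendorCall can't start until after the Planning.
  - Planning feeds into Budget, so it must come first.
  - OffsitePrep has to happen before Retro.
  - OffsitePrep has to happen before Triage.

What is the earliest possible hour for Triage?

Precedence pushes Triage to at least 11am.
Triage at 11am is achievable: Triage in 11am, Postmortem in 10am, VendorCall in 11am, Budget in 12pm, Planning in 10am, OffsitePrep in 10am, Retro in 11am.

11am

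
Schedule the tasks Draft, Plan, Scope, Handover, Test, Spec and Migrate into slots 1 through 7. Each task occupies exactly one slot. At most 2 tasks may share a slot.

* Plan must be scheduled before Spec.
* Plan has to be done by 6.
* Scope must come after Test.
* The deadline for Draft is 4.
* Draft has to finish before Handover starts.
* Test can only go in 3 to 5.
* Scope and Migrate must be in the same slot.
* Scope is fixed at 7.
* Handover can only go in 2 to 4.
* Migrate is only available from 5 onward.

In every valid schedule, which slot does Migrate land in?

Migrate is available from 5; Migrate must be in the same slot as Scope, which can't be before 7, so Migrate is at least 7.
So Migrate is pinned to 7.

7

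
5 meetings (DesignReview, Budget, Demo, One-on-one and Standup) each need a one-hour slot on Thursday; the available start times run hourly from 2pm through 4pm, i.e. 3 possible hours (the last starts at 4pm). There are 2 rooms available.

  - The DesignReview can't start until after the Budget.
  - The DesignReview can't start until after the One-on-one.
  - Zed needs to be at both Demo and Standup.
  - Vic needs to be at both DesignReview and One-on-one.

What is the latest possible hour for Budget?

3pm

Downstream work caps Budget at 3pm.
Budget at 3pm is achievable: Demo in 2pm; One-on-one in 2pm; Budget in 3pm; DesignReview in 4pm; Standup in 3pm.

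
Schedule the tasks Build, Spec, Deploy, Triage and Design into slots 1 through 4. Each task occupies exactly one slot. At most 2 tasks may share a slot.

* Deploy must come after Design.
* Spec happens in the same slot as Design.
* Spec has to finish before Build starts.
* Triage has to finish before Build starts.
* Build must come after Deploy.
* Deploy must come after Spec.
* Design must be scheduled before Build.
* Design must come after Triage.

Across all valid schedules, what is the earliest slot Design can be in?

Precedence pushes Design to at least 2; downstream work caps Design at 2.
Design at 2 is achievable: Build -> 4; Design -> 2; Deploy -> 3; Triage -> 1; Spec -> 2.

2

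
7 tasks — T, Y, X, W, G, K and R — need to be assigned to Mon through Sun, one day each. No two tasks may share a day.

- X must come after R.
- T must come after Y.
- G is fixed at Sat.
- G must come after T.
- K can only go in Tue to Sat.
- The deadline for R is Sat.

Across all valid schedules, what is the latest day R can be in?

R's own window allows nothing later than Sat.
R at Fri is achievable: W=Thu; Y=Mon; R=Fri; K=Tue; X=Sun; G=Sat; T=Wed.
Nothing later works — the capacity limit rule out every day after Fri.

Fri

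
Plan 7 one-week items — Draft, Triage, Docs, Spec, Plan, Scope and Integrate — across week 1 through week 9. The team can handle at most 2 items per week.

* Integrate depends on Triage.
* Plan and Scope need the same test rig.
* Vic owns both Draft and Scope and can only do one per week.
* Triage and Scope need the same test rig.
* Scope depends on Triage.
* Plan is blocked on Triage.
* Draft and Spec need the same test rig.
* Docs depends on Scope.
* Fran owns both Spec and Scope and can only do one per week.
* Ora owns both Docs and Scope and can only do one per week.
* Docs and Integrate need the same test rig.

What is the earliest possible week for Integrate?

Precedence pushes Integrate to at least week 2.
Integrate at week 2 is achievable: Triage -> week 1; Draft -> week 1; Scope -> week 2; Integrate -> week 2; Docs -> week 3; Spec -> week 4; Plan -> week 3.

week 2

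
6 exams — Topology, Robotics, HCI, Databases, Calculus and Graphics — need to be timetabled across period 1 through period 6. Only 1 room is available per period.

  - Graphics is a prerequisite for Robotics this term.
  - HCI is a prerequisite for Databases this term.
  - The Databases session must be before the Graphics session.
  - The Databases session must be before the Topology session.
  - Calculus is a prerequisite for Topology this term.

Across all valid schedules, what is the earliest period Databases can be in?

period 2

Precedence pushes Databases to at least period 2; downstream work caps Databases at period 4.
Databases at period 2 is achievable: Topology=period 4, Robotics=period 6, Calculus=period 3, HCI=period 1, Graphics=period 5, Databases=period 2.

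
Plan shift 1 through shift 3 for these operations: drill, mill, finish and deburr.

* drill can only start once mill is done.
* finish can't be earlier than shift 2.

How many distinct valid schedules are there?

Splitting on drill: it can be shift 2 (6), shift 3 (12). Listing each branch's schedules as (mill, finish, deburr) by shift number:
drill=shift 2: (1,2,1) (1,2,2) (1,2,3) (1,3,1) (1,3,2) (1,3,3) — 6.
drill=shift 3: (1,2,1) (1,2,2) (1,2,3) (1,3,1) (1,3,2) (1,3,3) (2,2,1) (2,2,2) (2,2,3) (2,3,1) (2,3,2) (2,3,3) — 12.
Summing: 6 + 12 = 18.

18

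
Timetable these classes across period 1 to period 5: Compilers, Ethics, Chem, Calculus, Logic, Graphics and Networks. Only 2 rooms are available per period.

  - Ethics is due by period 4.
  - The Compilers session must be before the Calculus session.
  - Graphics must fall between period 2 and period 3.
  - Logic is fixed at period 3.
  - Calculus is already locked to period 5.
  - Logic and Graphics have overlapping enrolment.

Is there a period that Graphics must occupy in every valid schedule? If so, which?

Graphics's window is period 2–period 3.
Logic is fixed at period 3, and Graphics can't share a period with Logic.
So Graphics must be period 2.

period 2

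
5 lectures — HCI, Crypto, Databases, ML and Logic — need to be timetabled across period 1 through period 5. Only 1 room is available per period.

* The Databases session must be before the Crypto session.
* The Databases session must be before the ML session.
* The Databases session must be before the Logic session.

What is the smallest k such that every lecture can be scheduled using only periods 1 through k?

The precedence chain requires at least 2 distinct periods.
With at most 1 per period and 5 lectures, at least 5 periods are needed.
5 works (last occupied period: period 5): for example HCI=period 5, Crypto=period 2, Databases=period 1, ML=period 3, Logic=period 4.

5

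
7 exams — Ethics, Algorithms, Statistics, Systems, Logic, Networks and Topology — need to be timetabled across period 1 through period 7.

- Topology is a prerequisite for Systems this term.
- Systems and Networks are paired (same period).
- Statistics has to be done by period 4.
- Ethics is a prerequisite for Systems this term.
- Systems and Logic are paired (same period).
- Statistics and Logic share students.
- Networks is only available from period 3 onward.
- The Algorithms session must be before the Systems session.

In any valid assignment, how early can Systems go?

Systems must be in the same period as Networks, which can't be before period 3, so Systems is at least period 3.
Systems at period 3 is achievable: Topology -> period 1; Systems -> period 3; Algorithms -> period 1; Networks -> period 3; Logic -> period 3; Statistics -> period 1; Ethics -> period 1.

period 3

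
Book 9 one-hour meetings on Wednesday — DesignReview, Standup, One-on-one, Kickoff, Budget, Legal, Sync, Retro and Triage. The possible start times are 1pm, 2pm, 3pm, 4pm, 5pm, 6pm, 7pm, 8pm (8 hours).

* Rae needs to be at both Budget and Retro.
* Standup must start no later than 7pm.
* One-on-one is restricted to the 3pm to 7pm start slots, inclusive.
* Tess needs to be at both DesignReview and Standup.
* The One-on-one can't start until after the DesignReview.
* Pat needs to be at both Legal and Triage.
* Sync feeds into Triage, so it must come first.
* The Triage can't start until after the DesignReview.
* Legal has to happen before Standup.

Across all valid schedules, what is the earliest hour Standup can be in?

Precedence pushes Standup to at least 2pm; Standup's own window allows nothing later than 7pm.
Standup at 2pm is achievable: One-on-one=3pm, Legal=1pm, DesignReview=1pm, Budget=1pm, Standup=2pm, Retro=2pm, Kickoff=1pm, Triage=2pm, Sync=1pm.

2pm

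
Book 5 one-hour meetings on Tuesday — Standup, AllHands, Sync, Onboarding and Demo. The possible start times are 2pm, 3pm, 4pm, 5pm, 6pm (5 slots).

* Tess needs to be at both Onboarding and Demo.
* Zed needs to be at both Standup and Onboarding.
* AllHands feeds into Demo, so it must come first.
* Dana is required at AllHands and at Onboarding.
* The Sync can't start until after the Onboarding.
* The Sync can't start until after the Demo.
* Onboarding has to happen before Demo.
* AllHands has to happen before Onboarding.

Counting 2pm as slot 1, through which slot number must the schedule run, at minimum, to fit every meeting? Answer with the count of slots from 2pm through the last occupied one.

The precedence chain requires at least 4 distinct slots.
4 works (last occupied slot: 5pm): for example Demo=4pm, Sync=5pm, Standup=2pm, AllHands=2pm, Onboarding=3pm.

4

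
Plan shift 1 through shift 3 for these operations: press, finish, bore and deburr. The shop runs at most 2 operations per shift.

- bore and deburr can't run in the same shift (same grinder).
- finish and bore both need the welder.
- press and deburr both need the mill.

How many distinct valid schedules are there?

24

Splitting on press: it can be shift 1 (8), shift 2 (8), shift 3 (8). Listing each branch's schedules as (finish, bore, deburr) by shift number:
press=shift 1: (1,2,3) (1,3,2) (2,1,2) (2,1,3) (2,3,2) (3,1,2) (3,1,3) (3,2,3) — 8.
press=shift 2: (1,2,1) (1,2,3) (1,3,1) (2,1,3) (2,3,1) (3,1,3) (3,2,1) (3,2,3) — 8.
press=shift 3: (1,2,1) (1,3,1) (1,3,2) (2,1,2) (2,3,1) (2,3,2) (3,1,2) (3,2,1) — 8.
Summing: 8 + 8 + 8 = 24.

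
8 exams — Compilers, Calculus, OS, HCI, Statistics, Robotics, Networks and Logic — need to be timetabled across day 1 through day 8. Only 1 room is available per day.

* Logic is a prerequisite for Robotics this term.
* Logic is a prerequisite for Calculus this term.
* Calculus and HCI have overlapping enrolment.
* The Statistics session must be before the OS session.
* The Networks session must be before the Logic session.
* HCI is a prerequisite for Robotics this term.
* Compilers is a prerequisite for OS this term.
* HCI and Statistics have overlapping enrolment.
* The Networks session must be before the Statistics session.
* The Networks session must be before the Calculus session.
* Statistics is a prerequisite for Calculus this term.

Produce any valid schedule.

Robotics in day 8, Logic in day 3, HCI in day 7, Compilers in day 5, OS in day 6, Statistics in day 2, Calculus in day 4, Networks in day 1

Checking: Networks(day 1) before Statistics(day 2); Networks(day 1) before Logic(day 3); Statistics(day 2) before Calculus(day 4); Statistics(day 2) before OS(day 6); Logic(day 3) before Calculus(day 4); Compilers(day 5) before OS(day 6); Networks(day 1) before Calculus(day 4); HCI(day 7) before Robotics(day 8); Logic(day 3) before Robotics(day 8); HCI(day 7) != Statistics(day 2); Calculus(day 4) != HCI(day 7); max 1 per day (cap 1).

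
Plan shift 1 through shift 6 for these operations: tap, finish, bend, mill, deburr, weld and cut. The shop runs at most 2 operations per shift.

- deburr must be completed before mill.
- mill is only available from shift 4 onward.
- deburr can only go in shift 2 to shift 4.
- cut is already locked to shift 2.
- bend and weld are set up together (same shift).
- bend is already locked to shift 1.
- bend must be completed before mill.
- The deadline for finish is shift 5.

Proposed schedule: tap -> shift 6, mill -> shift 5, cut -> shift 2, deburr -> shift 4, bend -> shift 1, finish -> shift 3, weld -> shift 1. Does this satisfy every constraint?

Yes

cut is already locked to shift 2 — holds.
bend and weld are set up together (same shift) — holds.
The deadline for finish is shift 5 — holds.
bend must be completed before mill — holds.
bend is already locked to shift 1 — holds.
deburr must be completed before mill — holds.
deburr can only go in shift 2 to shift 4 — holds.
mill is only available from shift 4 onward — holds.
The shop runs at most 2 operations per shift — holds.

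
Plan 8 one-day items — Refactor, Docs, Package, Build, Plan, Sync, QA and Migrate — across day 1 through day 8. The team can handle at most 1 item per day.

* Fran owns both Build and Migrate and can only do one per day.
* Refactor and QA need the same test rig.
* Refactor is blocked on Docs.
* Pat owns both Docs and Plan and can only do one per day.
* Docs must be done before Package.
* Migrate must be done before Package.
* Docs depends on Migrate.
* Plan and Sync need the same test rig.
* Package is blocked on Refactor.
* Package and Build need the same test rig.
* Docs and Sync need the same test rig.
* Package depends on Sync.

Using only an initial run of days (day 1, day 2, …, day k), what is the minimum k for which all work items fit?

The precedence chain requires at least 4 distinct days.
With at most 1 per day and 8 work items, at least 8 days are needed.
8 works (last occupied day: day 8): for example Refactor in day 3, QA in day 8, Build in day 6, Docs in day 2, Sync in day 4, Package in day 5, Migrate in day 1, Plan in day 7.

8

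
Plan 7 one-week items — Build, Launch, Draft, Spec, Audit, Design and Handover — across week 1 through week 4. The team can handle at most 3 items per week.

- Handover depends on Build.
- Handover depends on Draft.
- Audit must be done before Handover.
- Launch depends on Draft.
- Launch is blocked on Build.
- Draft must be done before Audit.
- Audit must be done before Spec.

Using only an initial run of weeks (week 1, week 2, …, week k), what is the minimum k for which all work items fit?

3 weeks

The precedence chain requires at least 3 distinct weeks.
With at most 3 per week and 7 work items, at least 3 weeks are needed.
3 works (last occupied week: week 3): for example Handover in week 3; Build in week 1; Launch in week 2; Audit in week 2; Draft in week 1; Design in week 1; Spec in week 3.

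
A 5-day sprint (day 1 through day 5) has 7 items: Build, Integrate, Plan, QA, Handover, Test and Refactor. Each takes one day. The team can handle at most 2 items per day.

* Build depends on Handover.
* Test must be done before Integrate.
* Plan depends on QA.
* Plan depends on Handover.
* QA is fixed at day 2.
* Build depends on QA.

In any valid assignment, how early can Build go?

day 3

Precedence pushes Build to at least day 3.
Build at day 3 is achievable: Build=day 3; QA=day 2; Refactor=day 4; Plan=day 3; Test=day 1; Handover=day 1; Integrate=day 2.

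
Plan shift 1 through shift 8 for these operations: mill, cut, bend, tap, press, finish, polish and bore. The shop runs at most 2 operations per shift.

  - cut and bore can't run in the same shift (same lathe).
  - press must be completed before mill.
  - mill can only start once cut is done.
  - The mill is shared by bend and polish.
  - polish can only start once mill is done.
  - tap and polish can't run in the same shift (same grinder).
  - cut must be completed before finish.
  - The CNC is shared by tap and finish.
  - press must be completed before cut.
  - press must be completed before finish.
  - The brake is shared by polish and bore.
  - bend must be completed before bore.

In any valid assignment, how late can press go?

Downstream work caps press at shift 5.
press at shift 5 is achievable: cut in shift 6, bore in shift 2, mill in shift 7, polish in shift 8, finish in shift 7, bend in shift 1, tap in shift 1, press in shift 5.

shift 5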